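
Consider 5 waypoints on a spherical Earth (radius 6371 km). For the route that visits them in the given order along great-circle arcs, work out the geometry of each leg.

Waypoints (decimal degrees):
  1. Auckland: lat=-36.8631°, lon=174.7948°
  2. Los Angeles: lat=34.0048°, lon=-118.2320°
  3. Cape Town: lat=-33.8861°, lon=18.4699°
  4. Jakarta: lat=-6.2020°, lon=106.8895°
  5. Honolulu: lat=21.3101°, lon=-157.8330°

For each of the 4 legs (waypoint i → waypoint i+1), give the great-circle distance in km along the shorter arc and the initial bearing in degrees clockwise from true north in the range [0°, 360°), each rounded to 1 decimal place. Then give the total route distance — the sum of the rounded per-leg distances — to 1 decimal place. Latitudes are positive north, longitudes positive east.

Leg 1: φ1=-0.6433825, φ2=0.5934957, Δφ=1.2368782, Δλ=-5.1142825 rad; a=sin²(Δφ/2)+cosφ1·cosφ2·sin²(Δλ/2)=0.5380328723; c=2·atan2(√a, √(1-a))=1.646935616; dist=6371·c=10492.627 ≈ 10492.6 km; running total=10492.6 km
Leg 1 bearing: y=sinΔλ·cosφ2=0.76293839, x=cosφ1·sinφ2-sinφ1·cosφ2·cosΔλ=0.64198054; θ=atan2(y, x)=49.9208° ≈ 49.9°
Leg 2: φ1=0.5934957, φ2=-0.5914240, Δφ=-1.1849197, Δλ=2.3858982 rad; a=sin²(Δφ/2)+cosφ1·cosφ2·sin²(Δλ/2)=0.9063354498; c=2·atan2(√a, √(1-a))=2.519517383; dist=6371·c=16051.845 ≈ 16051.8 km; running total=26544.4 km
Leg 2 bearing: y=sinΔλ·cosφ2=0.56931040, x=cosφ1·sinφ2-sinφ1·cosφ2·cosΔλ=-0.12430476; θ=atan2(y, x)=102.3168° ≈ 102.3°
Leg 3: φ1=-0.5914240, φ2=-0.1082453, Δφ=0.4831787, Δλ=1.5432131 rad; a=sin²(Δφ/2)+cosφ1·cosφ2·sin²(Δλ/2)=0.4585025401; c=2·atan2(√a, √(1-a))=1.487705830; dist=6371·c=9478.174 ≈ 9478.2 km; running total=36022.6 km
Leg 3 bearing: y=sinΔλ·cosφ2=0.99376903, x=cosφ1·sinφ2-sinφ1·cosφ2·cosΔλ=-0.07439733; θ=atan2(y, x)=94.2814° ≈ 94.3°
Leg 4: φ1=-0.1082453, φ2=0.3719314, Δφ=0.4801767, Δλ=-4.6202792 rad; a=sin²(Δφ/2)+cosφ1·cosφ2·sin²(Δλ/2)=0.5622251872; c=2·atan2(√a, √(1-a))=1.695570207; dist=6371·c=10802.478 ≈ 10802.5 km; running total=46825.1 km
Leg 4 bearing: y=sinΔλ·cosφ2=0.92767791, x=cosφ1·sinφ2-sinφ1·cosφ2·cosΔλ=0.35203095; θ=atan2(y, x)=69.2195° ≈ 69.2°

Leg 1: dist=10492.6 km, bearing=49.9°
Leg 2: dist=16051.8 km, bearing=102.3°
Leg 3: dist=9478.2 km, bearing=94.3°
Leg 4: dist=10802.5 km, bearing=69.2°
Total: 46825.1 km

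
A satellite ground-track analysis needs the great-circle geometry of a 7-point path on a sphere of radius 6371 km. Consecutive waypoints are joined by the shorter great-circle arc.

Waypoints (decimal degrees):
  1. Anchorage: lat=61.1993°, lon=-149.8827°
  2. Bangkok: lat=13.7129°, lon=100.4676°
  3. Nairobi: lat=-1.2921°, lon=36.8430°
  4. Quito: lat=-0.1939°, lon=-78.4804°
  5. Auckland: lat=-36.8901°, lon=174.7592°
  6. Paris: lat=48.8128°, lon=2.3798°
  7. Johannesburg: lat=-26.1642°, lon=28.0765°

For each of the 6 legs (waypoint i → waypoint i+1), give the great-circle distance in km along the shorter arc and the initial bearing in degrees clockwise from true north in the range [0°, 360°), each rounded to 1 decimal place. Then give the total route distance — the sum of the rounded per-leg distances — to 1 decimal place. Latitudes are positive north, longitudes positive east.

Leg 1: φ1=1.0681293, φ2=0.2393353, Δφ=-0.8287940, Δλ=4.3694370 rad; a=sin²(Δφ/2)+cosφ1·cosφ2·sin²(Δλ/2)=0.4748256782; c=2·atan2(√a, √(1-a))=1.520426387; dist=6371·c=9686.637 ≈ 9686.6 km; running total=9686.6 km
Leg 1 bearing: y=sinΔλ·cosφ2=-0.91492180, x=cosφ1·sinφ2-sinφ1·cosφ2·cosΔλ=0.40047860; θ=atan2(y, x)=-66.3601° <0 so +360° → 293.6399° ≈ 293.6°
Leg 2: φ1=0.2393353, φ2=-0.0225514, Δφ=-0.2618867, Δλ=-1.1104588 rad; a=sin²(Δφ/2)+cosφ1·cosφ2·sin²(Δλ/2)=0.2869338539; c=2·atan2(√a, √(1-a))=1.130583189; dist=6371·c=7202.945 ≈ 7202.9 km; running total=16889.5 km
Leg 2 bearing: y=sinΔλ·cosφ2=-0.89567478, x=cosφ1·sinφ2-sinφ1·cosφ2·cosΔλ=-0.12719261; θ=atan2(y, x)=-98.0824° <0 so +360° → 261.9176° ≈ 261.9°
Leg 3: φ1=-0.0225514, φ2=-0.0033842, Δφ=0.0191672, Δλ=-2.0127730 rad; a=sin²(Δφ/2)+cosφ1·cosφ2·sin²(Δλ/2)=0.7137697710; c=2·atan2(√a, √(1-a))=2.012565591; dist=6371·c=12822.055 ≈ 12822.1 km; running total=29711.6 km
Leg 3 bearing: y=sinΔλ·cosφ2=-0.90390276, x=cosφ1·sinφ2-sinφ1·cosφ2·cosΔλ=-0.01302830; θ=atan2(y, x)=-90.8258° <0 so +360° → 269.1742° ≈ 269.2°
Leg 4: φ1=-0.0033842, φ2=-0.6438537, Δφ=-0.6404695, Δλ=4.4198648 rad; a=sin²(Δφ/2)+cosφ1·cosφ2·sin²(Δλ/2)=0.6143011261; c=2·atan2(√a, √(1-a))=1.801438000; dist=6371·c=11476.961 ≈ 11477.0 km; running total=41188.6 km
Leg 4 bearing: y=sinΔλ·cosφ2=-0.76581261, x=cosφ1·sinφ2-sinφ1·cosφ2·cosΔλ=-0.60105912; θ=atan2(y, x)=-128.1271° <0 so +360° → 231.8729° ≈ 231.9°
Leg 5: φ1=-0.6438537, φ2=0.8519441, Δφ=1.4957978, Δλ=-3.0085881 rad; a=sin²(Δφ/2)+cosφ1·cosφ2·sin²(Δλ/2)=0.9868877775; c=2·atan2(√a, √(1-a))=2.912071964; dist=6371·c=18552.810 ≈ 18552.8 km; running total=59741.4 km
Leg 5 bearing: y=sinΔλ·cosφ2=-0.08732833, x=cosφ1·sinφ2-sinφ1·cosφ2·cosΔλ=0.21008315; θ=atan2(y, x)=-22.5719° <0 so +360° → 337.4281° ≈ 337.4°
Leg 6: φ1=0.8519441, φ2=-0.4566514, Δφ=-1.3085955, Δλ=0.4484920 rad; a=sin²(Δφ/2)+cosφ1·cosφ2·sin²(Δλ/2)=0.3996232163; c=2·atan2(√a, √(1-a))=1.368669239; dist=6371·c=8719.792 ≈ 8719.8 km; running total=68461.2 km
Leg 6 bearing: y=sinΔλ·cosφ2=0.38917722, x=cosφ1·sinφ2-sinφ1·cosφ2·cosΔλ=-0.89902119; θ=atan2(y, x)=156.5927° ≈ 156.6°

Leg 1: dist=9686.6 km, bearing=293.6°
Leg 2: dist=7202.9 km, bearing=261.9°
Leg 3: dist=12822.1 km, bearing=269.2°
Leg 4: dist=11477.0 km, bearing=231.9°
Leg 5: dist=18552.8 km, bearing=337.4°
Leg 6: dist=8719.8 km, bearing=156.6°
Total: 68461.2 km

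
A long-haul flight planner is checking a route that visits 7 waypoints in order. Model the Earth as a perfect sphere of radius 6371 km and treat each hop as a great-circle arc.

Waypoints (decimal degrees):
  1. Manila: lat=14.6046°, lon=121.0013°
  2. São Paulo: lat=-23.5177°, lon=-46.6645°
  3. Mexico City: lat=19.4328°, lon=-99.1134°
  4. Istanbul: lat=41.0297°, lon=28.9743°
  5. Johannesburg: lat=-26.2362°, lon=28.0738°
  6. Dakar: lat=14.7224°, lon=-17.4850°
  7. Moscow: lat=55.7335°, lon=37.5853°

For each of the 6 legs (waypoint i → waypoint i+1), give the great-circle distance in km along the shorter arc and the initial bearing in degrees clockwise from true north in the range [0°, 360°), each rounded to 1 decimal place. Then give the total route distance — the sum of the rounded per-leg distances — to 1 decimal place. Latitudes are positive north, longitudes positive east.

Leg 1: φ1=0.2548984, φ2=-0.4104613, Δφ=-0.6653597, Δλ=-2.9263203 rad; a=sin²(Δφ/2)+cosφ1·cosφ2·sin²(Δλ/2)=0.9837219005; c=2·atan2(√a, √(1-a))=2.885723937; dist=6371·c=18384.947 ≈ 18384.9 km; running total=18384.9 km
Leg 1 bearing: y=sinΔλ·cosφ2=-0.19587013, x=cosφ1·sinφ2-sinφ1·cosφ2·cosΔλ=-0.16027284; θ=atan2(y, x)=-129.2921° <0 so +360° → 230.7079° ≈ 230.7°
Leg 2: φ1=-0.4104613, φ2=0.3391663, Δφ=0.7496276, Δλ=-0.9154060 rad; a=sin²(Δφ/2)+cosφ1·cosφ2·sin²(Δλ/2)=0.3028750868; c=2·atan2(√a, √(1-a))=1.165544909; dist=6371·c=7425.687 ≈ 7425.7 km; running total=25810.6 km
Leg 2 bearing: y=sinΔλ·cosφ2=-0.74764557, x=cosφ1·sinφ2-sinφ1·cosφ2·cosΔλ=0.53440919; θ=atan2(y, x)=-54.4432° <0 so +360° → 305.5568° ≈ 305.6°
Leg 3: φ1=0.3391663, φ2=0.7161034, Δφ=0.3769370, Δλ=2.2355521 rad; a=sin²(Δφ/2)+cosφ1·cosφ2·sin²(Δλ/2)=0.6102171213; c=2·atan2(√a, √(1-a))=1.793055968; dist=6371·c=11423.560 ≈ 11423.6 km; running total=37234.2 km
Leg 3 bearing: y=sinΔλ·cosφ2=0.59373961, x=cosφ1·sinφ2-sinφ1·cosφ2·cosΔλ=0.77387468; θ=atan2(y, x)=37.4965° ≈ 37.5°
Leg 4: φ1=0.7161034, φ2=-0.4579081, Δφ=-1.1740114, Δλ=-0.0157167 rad; a=sin²(Δφ/2)+cosφ1·cosφ2·sin²(Δλ/2)=0.3068142703; c=2·atan2(√a, √(1-a))=1.174102037; dist=6371·c=7480.204 ≈ 7480.2 km; running total=44714.4 km
Leg 4 bearing: y=sinΔλ·cosφ2=-0.01409696, x=cosφ1·sinφ2-sinφ1·cosφ2·cosΔλ=-0.92223553; θ=atan2(y, x)=-179.1243° <0 so +360° → 180.8757° ≈ 180.9°
Leg 5: φ1=-0.4579081, φ2=0.2569544, Δφ=0.7148624, Δλ=-0.7951511 rad; a=sin²(Δφ/2)+cosφ1·cosφ2·sin²(Δλ/2)=0.2524610504; c=2·atan2(√a, √(1-a))=1.052871839; dist=6371·c=6707.846 ≈ 6707.8 km; running total=51422.2 km
Leg 5 bearing: y=sinΔλ·cosφ2=-0.69052868, x=cosφ1·sinφ2-sinφ1·cosφ2·cosΔλ=0.52732155; θ=atan2(y, x)=-52.6329° <0 so +360° → 307.3671° ≈ 307.4°
Leg 6: φ1=0.2569544, φ2=0.9727331, Δφ=0.7157787, Δλ=0.9611581 rad; a=sin²(Δφ/2)+cosφ1·cosφ2·sin²(Δλ/2)=0.2390885941; c=2·atan2(√a, √(1-a))=1.021809962; dist=6371·c=6509.951 ≈ 6510.0 km; running total=57932.2 km
Leg 6 bearing: y=sinΔλ·cosφ2=0.46161368, x=cosφ1·sinφ2-sinφ1·cosφ2·cosΔλ=0.71736585; θ=atan2(y, x)=32.7606° ≈ 32.8°

Leg 1: dist=18384.9 km, bearing=230.7°
Leg 2: dist=7425.7 km, bearing=305.6°
Leg 3: dist=11423.6 km, bearing=37.5°
Leg 4: dist=7480.2 km, bearing=180.9°
Leg 5: dist=6707.8 km, bearing=307.4°
Leg 6: dist=6510.0 km, bearing=32.8°
Total: 57932.2 km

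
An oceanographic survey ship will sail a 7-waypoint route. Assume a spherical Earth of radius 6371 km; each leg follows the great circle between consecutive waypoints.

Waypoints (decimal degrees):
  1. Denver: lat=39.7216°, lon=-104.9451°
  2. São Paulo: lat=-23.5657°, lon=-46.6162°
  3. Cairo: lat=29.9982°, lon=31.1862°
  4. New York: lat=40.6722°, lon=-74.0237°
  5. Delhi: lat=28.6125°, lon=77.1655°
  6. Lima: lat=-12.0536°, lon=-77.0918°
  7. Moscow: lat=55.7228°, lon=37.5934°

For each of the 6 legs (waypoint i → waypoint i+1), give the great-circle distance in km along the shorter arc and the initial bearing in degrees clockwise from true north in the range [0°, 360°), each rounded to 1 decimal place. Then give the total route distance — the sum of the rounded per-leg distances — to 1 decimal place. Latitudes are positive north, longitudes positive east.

Leg 1: φ1=0.6932727, φ2=-0.4112991, Δφ=-1.1045718, Δλ=1.0180314 rad; a=sin²(Δφ/2)+cosφ1·cosφ2·sin²(Δλ/2)=0.4426670229; c=2·atan2(√a, √(1-a))=1.455877597; dist=6371·c=9275.396 ≈ 9275.4 km; running total=9275.4 km
Leg 1 bearing: y=sinΔλ·cosφ2=0.78009821, x=cosφ1·sinφ2-sinφ1·cosφ2·cosΔλ=-0.61505976; θ=atan2(y, x)=128.2536° ≈ 128.3°
Leg 2: φ1=-0.4112991, φ2=0.5235674, Δφ=0.9348664, Δλ=1.3579080 rad; a=sin²(Δφ/2)+cosφ1·cosφ2·sin²(Δλ/2)=0.5160844875; c=2·atan2(√a, √(1-a))=1.602970853; dist=6371·c=10212.527 ≈ 10212.5 km; running total=19487.9 km
Leg 2 bearing: y=sinΔλ·cosφ2=0.84649001, x=cosφ1·sinφ2-sinφ1·cosφ2·cosΔλ=0.53143185; θ=atan2(y, x)=57.8791° ≈ 57.9°
Leg 3: φ1=0.5235674, φ2=0.7098638, Δφ=0.1862964, Δλ=-1.8362592 rad; a=sin²(Δφ/2)+cosφ1·cosφ2·sin²(Δλ/2)=0.4232404149; c=2·atan2(√a, √(1-a))=1.416667643; dist=6371·c=9025.590 ≈ 9025.6 km; running total=28513.5 km
Leg 3 bearing: y=sinΔλ·cosφ2=-0.73188301, x=cosφ1·sinφ2-sinφ1·cosφ2·cosΔλ=0.66391198; θ=atan2(y, x)=-47.7879° <0 so +360° → 312.2121° ≈ 312.2°
Leg 4: φ1=0.7098638, φ2=0.4993823, Δφ=-0.2104815, Δλ=2.6387493 rad; a=sin²(Δφ/2)+cosφ1·cosφ2·sin²(Δλ/2)=0.6356528685; c=2·atan2(√a, √(1-a))=1.845545719; dist=6371·c=11757.972 ≈ 11758.0 km; running total=40271.5 km
Leg 4 bearing: y=sinΔλ·cosφ2=0.42306620, x=cosφ1·sinφ2-sinφ1·cosφ2·cosΔλ=0.86452772; θ=atan2(y, x)=26.0753° ≈ 26.1°
Leg 5: φ1=0.4993823, φ2=-0.2103750, Δφ=-0.7097573, Δλ=-2.6922978 rad; a=sin²(Δφ/2)+cosφ1·cosφ2·sin²(Δλ/2)=0.9366609331; c=2·atan2(√a, √(1-a))=2.632776589; dist=6371·c=16773.420 ≈ 16773.4 km; running total=57044.9 km
Leg 5 bearing: y=sinΔλ·cosφ2=-0.42475467, x=cosφ1·sinφ2-sinφ1·cosφ2·cosΔλ=0.23852125; θ=atan2(y, x)=-60.6836° <0 so +360° → 299.3164° ≈ 299.3°
Leg 6: φ1=-0.2103750, φ2=0.9725463, Δφ=1.1829213, Δλ=2.0016343 rad; a=sin²(Δφ/2)+cosφ1·cosφ2·sin²(Δλ/2)=0.7012909185; c=2·atan2(√a, √(1-a))=1.985131926; dist=6371·c=12647.275 ≈ 12647.3 km; running total=69692.2 km
Leg 6 bearing: y=sinΔλ·cosφ2=0.51173010, x=cosφ1·sinφ2-sinφ1·cosφ2·cosΔλ=0.75898628; θ=atan2(y, x)=33.9890° ≈ 34.0°

Leg 1: dist=9275.4 km, bearing=128.3°
Leg 2: dist=10212.5 km, bearing=57.9°
Leg 3: dist=9025.6 km, bearing=312.2°
Leg 4: dist=11758.0 km, bearing=26.1°
Leg 5: dist=16773.4 km, bearing=299.3°
Leg 6: dist=12647.3 km, bearing=34.0°
Total: 69692.2 km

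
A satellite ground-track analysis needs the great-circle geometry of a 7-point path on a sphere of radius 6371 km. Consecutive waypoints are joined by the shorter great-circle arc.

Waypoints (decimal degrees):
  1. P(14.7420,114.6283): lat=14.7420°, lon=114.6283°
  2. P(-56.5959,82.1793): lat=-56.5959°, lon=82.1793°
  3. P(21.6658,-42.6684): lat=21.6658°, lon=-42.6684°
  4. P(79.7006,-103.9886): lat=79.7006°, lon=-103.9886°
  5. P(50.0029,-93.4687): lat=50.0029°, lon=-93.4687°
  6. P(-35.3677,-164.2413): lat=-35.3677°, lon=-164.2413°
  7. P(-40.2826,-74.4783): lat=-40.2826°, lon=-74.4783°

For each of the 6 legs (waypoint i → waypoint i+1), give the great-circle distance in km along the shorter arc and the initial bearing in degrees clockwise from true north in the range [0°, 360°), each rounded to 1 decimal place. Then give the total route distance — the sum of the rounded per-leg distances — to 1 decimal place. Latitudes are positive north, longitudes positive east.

Leg 1: dist=8484.0 km, bearing=197.7°
Leg 2: dist=14111.7 km, bearing=252.5°
Leg 3: dist=7083.7 km, bearing=349.9°
Leg 4: dist=3327.0 km, bearing=166.4°
Leg 5: dist=11754.7 km, bearing=233.1°
Leg 6: dist=7546.1 km, bearing=124.6°
Total: 52307.2 km

Leg 1: φ1=0.2572964, φ2=-0.9877848, Δφ=-1.2450812, Δλ=-0.5663419 rad; a=sin²(Δφ/2)+cosφ1·cosφ2·sin²(Δλ/2)=0.3815701594; c=2·atan2(√a, √(1-a))=1.331664054; dist=6371·c=8484.032 ≈ 8484.0 km; running total=8484.0 km
Leg 1 bearing: y=sinΔλ·cosφ2=-0.29539177, x=cosφ1·sinφ2-sinφ1·cosφ2·cosΔλ=-0.92554913; θ=atan2(y, x)=-162.2994° <0 so +360° → 197.7006° ≈ 197.7°
Leg 2: φ1=-0.9877848, φ2=0.3781395, Δφ=1.3659243, Δλ=-2.1790034 rad; a=sin²(Δφ/2)+cosφ1·cosφ2·sin²(Δλ/2)=0.8002789796; c=2·atan2(√a, √(1-a))=2.214995067; dist=6371·c=14111.734 ≈ 14111.7 km; running total=22595.7 km
Leg 2 bearing: y=sinΔλ·cosφ2=-0.76269574, x=cosφ1·sinφ2-sinφ1·cosφ2·cosΔλ=-0.24005280; θ=atan2(y, x)=-107.4710° <0 so +360° → 252.5290° ≈ 252.5°
Leg 3: φ1=0.3781395, φ2=1.3910379, Δφ=1.0128983, Δλ=-1.0702394 rad; a=sin²(Δφ/2)+cosφ1·cosφ2·sin²(Δλ/2)=0.2785068974; c=2·atan2(√a, √(1-a))=1.111869530; dist=6371·c=7083.721 ≈ 7083.7 km; running total=29679.4 km
Leg 3 bearing: y=sinΔλ·cosφ2=-0.15685690, x=cosφ1·sinφ2-sinφ1·cosφ2·cosΔλ=0.88269991; θ=atan2(y, x)=-10.0763° <0 so +360° → 349.9237° ≈ 349.9°
Leg 4: φ1=1.3910379, φ2=0.8727152, Δφ=-0.5183226, Δλ=0.1836069 rad; a=sin²(Δφ/2)+cosφ1·cosφ2·sin²(Δλ/2)=0.0666400976; c=2·atan2(√a, √(1-a))=0.522208299; dist=6371·c=3326.989 ≈ 3327.0 km; running total=33006.4 km
Leg 4 bearing: y=sinΔλ·cosφ2=0.11735117, x=cosφ1·sinφ2-sinφ1·cosφ2·cosΔλ=-0.48479427; θ=atan2(y, x)=166.3925° ≈ 166.4°
Leg 5: φ1=0.8727152, φ2=-0.6172828, Δφ=-1.4899981, Δλ=-1.2352149 rad; a=sin²(Δφ/2)+cosφ1·cosφ2·sin²(Δλ/2)=0.6354077815; c=2·atan2(√a, √(1-a))=1.845036480; dist=6371·c=11754.727 ≈ 11754.7 km; running total=44761.1 km
Leg 5 bearing: y=sinΔλ·cosφ2=-0.76996737, x=cosφ1·sinφ2-sinφ1·cosφ2·cosΔλ=-0.57776222; θ=atan2(y, x)=-126.8835° <0 so +360° → 233.1165° ≈ 233.1°
Leg 6: φ1=-0.6172828, φ2=-0.7030640, Δφ=-0.0857812, Δλ=1.5666599 rad; a=sin²(Δφ/2)+cosφ1·cosφ2·sin²(Δλ/2)=0.3115925113; c=2·atan2(√a, √(1-a))=1.184440923; dist=6371·c=7546.073 ≈ 7546.1 km; running total=52307.2 km
Leg 6 bearing: y=sinΔλ·cosφ2=0.76285819, x=cosφ1·sinφ2-sinφ1·cosφ2·cosΔλ=-0.52541208; θ=atan2(y, x)=124.5568° ≈ 124.6°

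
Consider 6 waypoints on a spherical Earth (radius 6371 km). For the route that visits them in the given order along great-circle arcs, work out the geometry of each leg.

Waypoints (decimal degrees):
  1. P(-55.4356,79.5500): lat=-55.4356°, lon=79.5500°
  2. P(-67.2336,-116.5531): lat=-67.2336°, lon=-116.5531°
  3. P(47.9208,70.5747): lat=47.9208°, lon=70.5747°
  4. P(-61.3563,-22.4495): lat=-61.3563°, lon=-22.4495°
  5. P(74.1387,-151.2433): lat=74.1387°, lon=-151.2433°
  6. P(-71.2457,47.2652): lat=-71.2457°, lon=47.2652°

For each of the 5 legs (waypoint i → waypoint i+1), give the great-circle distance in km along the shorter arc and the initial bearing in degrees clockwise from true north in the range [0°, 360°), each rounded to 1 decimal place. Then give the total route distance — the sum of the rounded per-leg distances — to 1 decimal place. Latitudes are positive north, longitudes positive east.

Leg 1: φ1=-0.9675337, φ2=-1.1734477, Δφ=-0.2059139, Δλ=-3.4226448 rad; a=sin²(Δφ/2)+cosφ1·cosφ2·sin²(Δλ/2)=0.2257990760; c=2·atan2(√a, √(1-a))=0.990344463; dist=6371·c=6309.485 ≈ 6309.5 km; running total=6309.5 km
Leg 1 bearing: y=sinΔλ·cosφ2=0.10733393, x=cosφ1·sinφ2-sinφ1·cosφ2·cosΔλ=-0.82929780; θ=atan2(y, x)=172.6253° ≈ 172.6°
Leg 2: φ1=-1.1734477, φ2=0.8363757, Δφ=2.0098234, Δλ=3.2659962 rad; a=sin²(Δφ/2)+cosφ1·cosφ2·sin²(Δλ/2)=0.9708614590; c=2·atan2(√a, √(1-a))=2.798512246; dist=6371·c=17829.322 ≈ 17829.3 km; running total=24138.8 km
Leg 2 bearing: y=sinΔλ·cosφ2=-0.08315508, x=cosφ1·sinφ2-sinφ1·cosφ2·cosΔλ=-0.32594966; θ=atan2(y, x)=-165.6882° <0 so +360° → 194.3118° ≈ 194.3°
Leg 3: φ1=0.8363757, φ2=-1.0708695, Δφ=-1.9072452, Δλ=-1.6235786 rad; a=sin²(Δφ/2)+cosφ1·cosφ2·sin²(Δλ/2)=0.8341664583; c=2·atan2(√a, √(1-a))=2.302761733; dist=6371·c=14670.895 ≈ 14670.9 km; running total=38809.7 km
Leg 3 bearing: y=sinΔλ·cosφ2=-0.47869378, x=cosφ1·sinφ2-sinφ1·cosφ2·cosΔλ=-0.56937104; θ=atan2(y, x)=-139.9448° <0 so +360° → 220.0552° ≈ 220.1°
Leg 4: φ1=-1.0708695, φ2=1.2939644, Δφ=2.3648339, Δλ=-2.2478759 rad; a=sin²(Δφ/2)+cosφ1·cosφ2·sin²(Δλ/2)=0.9631430851; c=2·atan2(√a, √(1-a))=2.755230942; dist=6371·c=17553.576 ≈ 17553.6 km; running total=56363.3 km
Leg 4 bearing: y=sinΔλ·cosφ2=-0.21301904, x=cosφ1·sinφ2-sinφ1·cosφ2·cosΔλ=0.31083246; θ=atan2(y, x)=-34.4235° <0 so +360° → 325.5765° ≈ 325.6°
Leg 5: φ1=1.2939644, φ2=-1.2434720, Δφ=-2.5374365, Δλ=3.4646269 rad; a=sin²(Δφ/2)+cosφ1·cosφ2·sin²(Δλ/2)=0.9970902474; c=2·atan2(√a, √(1-a))=3.033656021; dist=6371·c=19327.423 ≈ 19327.4 km; running total=75690.7 km
Leg 5 bearing: y=sinΔλ·cosφ2=-0.10206202, x=cosφ1·sinφ2-sinφ1·cosφ2·cosΔλ=0.03447445; θ=atan2(y, x)=-71.3361° <0 so +360° → 288.6639° ≈ 288.7°

Leg 1: dist=6309.5 km, bearing=172.6°
Leg 2: dist=17829.3 km, bearing=194.3°
Leg 3: dist=14670.9 km, bearing=220.1°
Leg 4: dist=17553.6 km, bearing=325.6°
Leg 5: dist=19327.4 km, bearing=288.7°
Total: 75690.7 km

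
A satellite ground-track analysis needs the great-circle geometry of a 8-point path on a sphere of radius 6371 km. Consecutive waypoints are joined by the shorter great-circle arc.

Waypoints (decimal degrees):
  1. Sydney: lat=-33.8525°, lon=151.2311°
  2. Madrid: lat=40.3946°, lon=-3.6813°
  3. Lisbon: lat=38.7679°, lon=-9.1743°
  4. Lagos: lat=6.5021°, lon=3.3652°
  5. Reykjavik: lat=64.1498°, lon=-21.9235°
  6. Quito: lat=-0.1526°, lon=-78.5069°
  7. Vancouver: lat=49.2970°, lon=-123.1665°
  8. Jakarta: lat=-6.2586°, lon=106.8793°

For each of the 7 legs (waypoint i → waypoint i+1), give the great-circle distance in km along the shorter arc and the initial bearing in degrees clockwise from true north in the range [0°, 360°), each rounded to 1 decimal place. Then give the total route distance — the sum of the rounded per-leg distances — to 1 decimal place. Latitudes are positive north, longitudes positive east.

Leg 1: dist=17684.3 km, bearing=295.5°
Leg 2: dist=504.2 km, bearing=250.7°
Leg 3: dist=3802.6 km, bearing=157.4°
Leg 4: dist=6718.6 km, bearing=347.6°
Leg 5: dist=8478.3 km, bearing=239.2°
Leg 6: dist=6949.0 km, bearing=328.9°
Leg 7: dist=13335.6 km, bearing=298.4°
Total: 57472.6 km

Leg 1: φ1=-0.5908376, φ2=0.7050188, Δφ=1.2958564, Δλ=-2.7037314 rad; a=sin²(Δφ/2)+cosφ1·cosφ2·sin²(Δλ/2)=0.9669098923; c=2·atan2(√a, √(1-a))=2.775742004; dist=6371·c=17684.252 ≈ 17684.3 km; running total=17684.3 km
Leg 1 bearing: y=sinΔλ·cosφ2=-0.32292075, x=cosφ1·sinφ2-sinφ1·cosφ2·cosΔλ=0.15395713; θ=atan2(y, x)=-64.5099° <0 so +360° → 295.4901° ≈ 295.5°
Leg 2: φ1=0.7050188, φ2=0.6766275, Δφ=-0.0283913, Δλ=-0.0958709 rad; a=sin²(Δφ/2)+cosφ1·cosφ2·sin²(Δλ/2)=0.0015649211; c=2·atan2(√a, √(1-a))=0.079138818; dist=6371·c=504.193 ≈ 504.2 km; running total=18188.5 km
Leg 2 bearing: y=sinΔλ·cosφ2=-0.07463505, x=cosφ1·sinφ2-sinφ1·cosφ2·cosΔλ=-0.02606718; θ=atan2(y, x)=-109.2524° <0 so +360° → 250.7476° ≈ 250.7°
Leg 3: φ1=0.6766275, φ2=0.1134831, Δφ=-0.5631444, Δλ=0.2188556 rad; a=sin²(Δφ/2)+cosφ1·cosφ2·sin²(Δλ/2)=0.0864489967; c=2·atan2(√a, √(1-a))=0.596864473; dist=6371·c=3802.624 ≈ 3802.6 km; running total=21991.1 km
Leg 3 bearing: y=sinΔλ·cosφ2=0.21571609, x=cosφ1·sinφ2-sinφ1·cosφ2·cosΔλ=-0.51900755; θ=atan2(y, x)=157.4307° ≈ 157.4°
Leg 4: φ1=0.1134831, φ2=1.1196252, Δφ=1.0061422, Δλ=-0.4413711 rad; a=sin²(Δφ/2)+cosφ1·cosφ2·sin²(Δλ/2)=0.2531963493; c=2·atan2(√a, √(1-a))=1.054563607; dist=6371·c=6718.625 ≈ 6718.6 km; running total=28709.7 km
Leg 4 bearing: y=sinΔλ·cosφ2=-0.18625872, x=cosφ1·sinφ2-sinφ1·cosφ2·cosΔλ=0.84950546; θ=atan2(y, x)=-12.3667° <0 so +360° → 347.6333° ≈ 347.6°
Leg 5: φ1=1.1196252, φ2=-0.0026634, Δφ=-1.1222886, Δλ=-0.9875666 rad; a=sin²(Δφ/2)+cosφ1·cosφ2·sin²(Δλ/2)=0.3811358942; c=2·atan2(√a, √(1-a))=1.330769987; dist=6371·c=8478.336 ≈ 8478.3 km; running total=37188.0 km
Leg 5 bearing: y=sinΔλ·cosφ2=-0.83468538, x=cosφ1·sinφ2-sinφ1·cosφ2·cosΔλ=-0.49677521; θ=atan2(y, x)=-120.7596° <0 so +360° → 239.2404° ≈ 239.2°
Leg 6: φ1=-0.0026634, φ2=0.8603950, Δφ=0.8630583, Δλ=-0.7794571 rad; a=sin²(Δφ/2)+cosφ1·cosφ2·sin²(Δλ/2)=0.2690790005; c=2·atan2(√a, √(1-a))=1.090725498; dist=6371·c=6949.012 ≈ 6949.0 km; running total=44137.0 km
Leg 6 bearing: y=sinΔλ·cosφ2=-0.45838352, x=cosφ1·sinφ2-sinφ1·cosφ2·cosΔλ=0.75933294; θ=atan2(y, x)=-31.1180° <0 so +360° → 328.8820° ≈ 328.9°
Leg 7: φ1=0.8603950, φ2=-0.1092332, Δφ=-0.9696281, Δλ=4.0150566 rad; a=sin²(Δφ/2)+cosφ1·cosφ2·sin²(Δλ/2)=0.7494679787; c=2·atan2(√a, √(1-a))=2.093166887; dist=6371·c=13335.566 ≈ 13335.6 km; running total=57472.6 km
Leg 7 bearing: y=sinΔλ·cosφ2=-0.76198932, x=cosφ1·sinφ2-sinφ1·cosφ2·cosΔλ=0.41283796; θ=atan2(y, x)=-61.5516° <0 so +360° → 298.4484° ≈ 298.4°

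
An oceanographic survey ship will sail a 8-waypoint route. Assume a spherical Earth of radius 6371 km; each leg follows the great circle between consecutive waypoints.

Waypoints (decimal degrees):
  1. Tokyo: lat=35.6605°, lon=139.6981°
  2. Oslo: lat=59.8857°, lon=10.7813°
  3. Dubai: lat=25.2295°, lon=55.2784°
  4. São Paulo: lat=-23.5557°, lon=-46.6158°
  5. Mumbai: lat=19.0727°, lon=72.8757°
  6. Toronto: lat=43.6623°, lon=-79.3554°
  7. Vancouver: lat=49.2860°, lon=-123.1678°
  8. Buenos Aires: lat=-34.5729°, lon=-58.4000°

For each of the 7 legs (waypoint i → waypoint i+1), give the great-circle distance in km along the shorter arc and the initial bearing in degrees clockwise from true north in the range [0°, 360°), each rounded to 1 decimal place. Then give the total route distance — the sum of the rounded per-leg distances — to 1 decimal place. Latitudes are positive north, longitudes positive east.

Leg 1: φ1=0.6223931, φ2=1.0452026, Δφ=0.4228095, Δλ=-2.2500226 rad; a=sin²(Δφ/2)+cosφ1·cosφ2·sin²(Δλ/2)=0.3758927015; c=2·atan2(√a, √(1-a))=1.319959590; dist=6371·c=8409.463 ≈ 8409.5 km; running total=8409.5 km
Leg 1 bearing: y=sinΔλ·cosφ2=-0.39037293, x=cosφ1·sinφ2-sinφ1·cosφ2·cosΔλ=0.88656556; θ=atan2(y, x)=-23.7649° <0 so +360° → 336.2351° ≈ 336.2°
Leg 2: φ1=1.0452026, φ2=0.4403378, Δφ=-0.6048648, Δλ=0.7766209 rad; a=sin²(Δφ/2)+cosφ1·cosφ2·sin²(Δλ/2)=0.1537753614; c=2·atan2(√a, √(1-a))=0.805917921; dist=6371·c=5134.503 ≈ 5134.5 km; running total=13544.0 km
Leg 2 bearing: y=sinΔλ·cosφ2=0.63401527, x=cosφ1·sinφ2-sinφ1·cosφ2·cosΔλ=-0.34429441; θ=atan2(y, x)=118.5036° ≈ 118.5°
Leg 3: φ1=0.4403378, φ2=-0.4111245, Δφ=-0.8514624, Δλ=-1.7783893 rad; a=sin²(Δφ/2)+cosφ1·cosφ2·sin²(Δλ/2)=0.6706265121; c=2·atan2(√a, √(1-a))=1.919045947; dist=6371·c=12226.242 ≈ 12226.2 km; running total=25770.2 km
Leg 3 bearing: y=sinΔλ·cosφ2=-0.89699092, x=cosφ1·sinφ2-sinφ1·cosφ2·cosΔλ=-0.28098696; θ=atan2(y, x)=-107.3934° <0 so +360° → 252.6066° ≈ 252.6°
Leg 4: φ1=-0.4111245, φ2=0.3328814, Δφ=0.7440059, Δλ=2.0855201 rad; a=sin²(Δφ/2)+cosφ1·cosφ2·sin²(Δλ/2)=0.7785446654; c=2·atan2(√a, √(1-a))=2.161673070; dist=6371·c=13772.019 ≈ 13772.0 km; running total=39542.2 km
Leg 4 bearing: y=sinΔλ·cosφ2=0.82264631, x=cosφ1·sinφ2-sinφ1·cosφ2·cosΔλ=0.11359812; θ=atan2(y, x)=82.1378° ≈ 82.1°
Leg 5: φ1=0.3328814, φ2=0.7620509, Δφ=0.4291695, Δλ=-2.6569339 rad; a=sin²(Δφ/2)+cosφ1·cosφ2·sin²(Δλ/2)=0.6896832973; c=2·atan2(√a, √(1-a))=1.959907947; dist=6371·c=12486.574 ≈ 12486.6 km; running total=52028.8 km
Leg 5 bearing: y=sinΔλ·cosφ2=-0.33704676, x=cosφ1·sinφ2-sinφ1·cosφ2·cosΔλ=0.86167306; θ=atan2(y, x)=-21.3631° <0 so +360° → 338.6369° ≈ 338.6°
Leg 6: φ1=0.7620509, φ2=0.8602030, Δφ=0.0981521, Δλ=-0.7646706 rad; a=sin²(Δφ/2)+cosφ1·cosφ2·sin²(Δλ/2)=0.0680892142; c=2·atan2(√a, √(1-a))=0.527989756; dist=6371·c=3363.823 ≈ 3363.8 km; running total=55392.6 km
Leg 6 bearing: y=sinΔλ·cosφ2=-0.45157554, x=cosφ1·sinφ2-sinφ1·cosφ2·cosΔλ=0.22336477; θ=atan2(y, x)=-63.6814° <0 so +360° → 296.3186° ≈ 296.3°
Leg 7: φ1=0.8602030, φ2=-0.6034109, Δφ=-1.4636139, Δλ=1.1304114 rad; a=sin²(Δφ/2)+cosφ1·cosφ2·sin²(Δλ/2)=0.6005799113; c=2·atan2(√a, √(1-a))=1.773338130; dist=6371·c=11297.937 ≈ 11297.9 km; running total=66690.5 km
Leg 7 bearing: y=sinΔλ·cosφ2=0.74484184, x=cosφ1·sinφ2-sinφ1·cosφ2·cosΔλ=-0.63619600; θ=atan2(y, x)=130.5018° ≈ 130.5°

Leg 1: dist=8409.5 km, bearing=336.2°
Leg 2: dist=5134.5 km, bearing=118.5°
Leg 3: dist=12226.2 km, bearing=252.6°
Leg 4: dist=13772.0 km, bearing=82.1°
Leg 5: dist=12486.6 km, bearing=338.6°
Leg 6: dist=3363.8 km, bearing=296.3°
Leg 7: dist=11297.9 km, bearing=130.5°
Total: 66690.5 km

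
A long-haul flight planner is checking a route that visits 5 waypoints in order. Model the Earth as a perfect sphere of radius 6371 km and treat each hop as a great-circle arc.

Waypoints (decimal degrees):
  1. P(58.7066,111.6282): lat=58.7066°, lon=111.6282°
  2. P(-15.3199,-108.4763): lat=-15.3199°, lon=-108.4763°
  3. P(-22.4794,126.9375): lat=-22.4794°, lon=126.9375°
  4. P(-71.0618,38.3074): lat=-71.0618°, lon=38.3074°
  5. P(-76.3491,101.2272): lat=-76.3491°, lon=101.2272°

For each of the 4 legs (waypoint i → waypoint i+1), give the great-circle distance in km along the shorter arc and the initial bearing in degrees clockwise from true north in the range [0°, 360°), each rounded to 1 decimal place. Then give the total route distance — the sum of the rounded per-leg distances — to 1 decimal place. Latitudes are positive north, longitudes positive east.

Leg 1: dist=14178.8 km, bearing=51.6°
Leg 2: dist=12663.1 km, bearing=236.3°
Leg 3: dist=7600.9 km, bearing=200.4°
Leg 4: dist=1939.5 km, bearing=135.5°
Total: 36382.3 km

Leg 1: φ1=1.0246235, φ2=-0.2673827, Δφ=-1.2920062, Δλ=-3.8415482 rad; a=sin²(Δφ/2)+cosφ1·cosφ2·sin²(Δλ/2)=0.8044715082; c=2·atan2(√a, √(1-a))=2.225523702; dist=6371·c=14178.812 ≈ 14178.8 km; running total=14178.8 km
Leg 1 bearing: y=sinΔλ·cosφ2=0.62129310, x=cosφ1·sinφ2-sinφ1·cosφ2·cosΔλ=0.49313618; θ=atan2(y, x)=51.5601° ≈ 51.6°
Leg 2: φ1=-0.2673827, φ2=-0.3923395, Δφ=-0.1249568, Δλ=4.1087459 rad; a=sin²(Δφ/2)+cosφ1·cosφ2·sin²(Δλ/2)=0.7024277964; c=2·atan2(√a, √(1-a))=1.987617223; dist=6371·c=12663.109 ≈ 12663.1 km; running total=26841.9 km
Leg 2 bearing: y=sinΔλ·cosφ2=-0.76071840, x=cosφ1·sinφ2-sinφ1·cosφ2·cosΔλ=-0.50734550; θ=atan2(y, x)=-123.7005° <0 so +360° → 236.2995° ≈ 236.3°
Leg 3: φ1=-0.3923395, φ2=-1.2402624, Δφ=-0.8479228, Δλ=-1.5468871 rad; a=sin²(Δφ/2)+cosφ1·cosφ2·sin²(Δλ/2)=0.3155881632; c=2·atan2(√a, √(1-a))=1.193053173; dist=6371·c=7600.942 ≈ 7600.9 km; running total=34442.8 km
Leg 3 bearing: y=sinΔλ·cosφ2=-0.32445536, x=cosφ1·sinφ2-sinφ1·cosφ2·cosΔλ=-0.87103262; θ=atan2(y, x)=-159.5699° <0 so +360° → 200.4301° ≈ 200.4°
Leg 4: φ1=-1.2402624, φ2=-1.3325432, Δφ=-0.0922808, Δλ=1.0981577 rad; a=sin²(Δφ/2)+cosφ1·cosφ2·sin²(Δλ/2)=0.0229905143; c=2·atan2(√a, √(1-a))=0.304426642; dist=6371·c=1939.502 ≈ 1939.5 km; running total=36382.3 km
Leg 4 bearing: y=sinΔλ·cosφ2=0.21013224, x=cosφ1·sinφ2-sinφ1·cosφ2·cosΔλ=-0.21375744; θ=atan2(y, x)=135.4900° ≈ 135.5°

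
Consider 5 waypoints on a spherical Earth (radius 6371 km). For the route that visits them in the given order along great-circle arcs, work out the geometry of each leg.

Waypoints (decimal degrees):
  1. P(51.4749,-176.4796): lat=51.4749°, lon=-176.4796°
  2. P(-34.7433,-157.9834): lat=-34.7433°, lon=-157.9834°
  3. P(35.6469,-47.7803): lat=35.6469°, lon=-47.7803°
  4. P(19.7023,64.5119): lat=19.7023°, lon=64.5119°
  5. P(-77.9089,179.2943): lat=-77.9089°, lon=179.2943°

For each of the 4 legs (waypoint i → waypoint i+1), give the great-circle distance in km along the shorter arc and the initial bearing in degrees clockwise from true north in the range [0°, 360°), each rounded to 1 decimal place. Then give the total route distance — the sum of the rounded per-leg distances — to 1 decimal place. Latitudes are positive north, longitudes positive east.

Leg 1: dist=9755.7 km, bearing=164.9°
Leg 2: dist=13815.4 km, bearing=67.3°
Leg 3: dist=10605.6 km, bearing=61.0°
Leg 4: dist=12715.2 km, bearing=168.0°
Total: 46891.9 km

Leg 1: φ1=0.8984065, φ2=-0.6063850, Δφ=-1.5047915, Δλ=0.3228196 rad; a=sin²(Δφ/2)+cosφ1·cosφ2·sin²(Δλ/2)=0.4802403879; c=2·atan2(√a, √(1-a))=1.531266809; dist=6371·c=9755.701 ≈ 9755.7 km; running total=9755.7 km
Leg 1 bearing: y=sinΔλ·cosφ2=0.26068186, x=cosφ1·sinφ2-sinφ1·cosφ2·cosΔλ=-0.96461557; θ=atan2(y, x)=164.8774° ≈ 164.9°
Leg 2: φ1=-0.6063850, φ2=0.6221558, Δφ=1.2285408, Δλ=1.9234069 rad; a=sin²(Δφ/2)+cosφ1·cosφ2·sin²(Δλ/2)=0.7813681194; c=2·atan2(√a, √(1-a))=2.168488499; dist=6371·c=13815.440 ≈ 13815.4 km; running total=23571.1 km
Leg 2 bearing: y=sinΔλ·cosφ2=0.76262676, x=cosφ1·sinφ2-sinφ1·cosφ2·cosΔλ=0.31894882; θ=atan2(y, x)=67.3041° ≈ 67.3°
Leg 3: φ1=0.6221558, φ2=0.3438700, Δφ=-0.2782858, Δλ=1.9598686 rad; a=sin²(Δφ/2)+cosφ1·cosφ2·sin²(Δλ/2)=0.5468647832; c=2·atan2(√a, √(1-a))=1.664663678; dist=6371·c=10605.572 ≈ 10605.6 km; running total=34176.7 km
Leg 3 bearing: y=sinΔλ·cosφ2=0.87109380, x=cosφ1·sinφ2-sinφ1·cosφ2·cosΔλ=0.48208957; θ=atan2(y, x)=61.0385° ≈ 61.0°
Leg 4: φ1=0.3438700, φ2=-1.3597668, Δφ=-1.7036368, Δλ=2.0033308 rad; a=sin²(Δφ/2)+cosφ1·cosφ2·sin²(Δλ/2)=0.7061583001; c=2·atan2(√a, √(1-a))=1.995791737; dist=6371·c=12715.189 ≈ 12715.2 km; running total=46891.9 km
Leg 4 bearing: y=sinΔλ·cosφ2=0.19017611, x=cosφ1·sinφ2-sinφ1·cosφ2·cosΔλ=-0.89097030; θ=atan2(y, x)=167.9511° ≈ 168.0°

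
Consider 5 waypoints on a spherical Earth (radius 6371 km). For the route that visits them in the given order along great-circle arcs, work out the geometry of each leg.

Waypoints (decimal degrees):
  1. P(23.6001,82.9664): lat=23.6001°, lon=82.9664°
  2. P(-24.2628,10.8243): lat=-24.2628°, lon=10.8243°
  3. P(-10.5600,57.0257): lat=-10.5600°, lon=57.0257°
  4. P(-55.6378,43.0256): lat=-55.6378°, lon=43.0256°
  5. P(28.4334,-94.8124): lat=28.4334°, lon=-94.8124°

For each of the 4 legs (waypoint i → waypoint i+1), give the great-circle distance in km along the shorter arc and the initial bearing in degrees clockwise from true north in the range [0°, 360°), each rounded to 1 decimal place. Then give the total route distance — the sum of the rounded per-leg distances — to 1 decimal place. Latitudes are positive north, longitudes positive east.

Leg 1: dist=9422.7 km, bearing=240.6°
Leg 2: dist=5106.5 km, bearing=81.0°
Leg 3: dist=5159.1 km, bearing=190.9°
Leg 4: dist=15517.1 km, bearing=245.5°
Total: 35205.4 km

Leg 1: φ1=0.4118994, φ2=-0.4234657, Δφ=-0.8353652, Δλ=-1.2591172 rad; a=sin²(Δφ/2)+cosφ1·cosφ2·sin²(Δλ/2)=0.4541627166; c=2·atan2(√a, √(1-a))=1.478992863; dist=6371·c=9422.664 ≈ 9422.7 km; running total=9422.7 km
Leg 1 bearing: y=sinΔλ·cosφ2=-0.86774598, x=cosφ1·sinφ2-sinφ1·cosφ2·cosΔλ=-0.48847998; θ=atan2(y, x)=-119.3765° <0 so +360° → 240.6235° ≈ 240.6°
Leg 2: φ1=-0.4234657, φ2=-0.1843068, Δφ=0.2391590, Δλ=0.8063665 rad; a=sin²(Δφ/2)+cosφ1·cosφ2·sin²(Δλ/2)=0.1521943601; c=2·atan2(√a, √(1-a))=0.801525907; dist=6371·c=5106.522 ≈ 5106.5 km; running total=14529.2 km
Leg 2 bearing: y=sinΔλ·cosφ2=0.70955278, x=cosφ1·sinφ2-sinφ1·cosφ2·cosΔλ=0.11251575; θ=atan2(y, x)=80.9895° ≈ 81.0°
Leg 3: φ1=-0.1843068, φ2=-0.9710628, Δφ=-0.7867560, Δλ=-0.2443478 rad; a=sin²(Δφ/2)+cosφ1·cosφ2·sin²(Δλ/2)=0.1551680347; c=2·atan2(√a, √(1-a))=0.809771478; dist=6371·c=5159.054 ≈ 5159.1 km; running total=19688.3 km
Leg 3 bearing: y=sinΔλ·cosφ2=-0.13654712, x=cosφ1·sinφ2-sinφ1·cosφ2·cosΔλ=-0.71113891; θ=atan2(y, x)=-169.1308° <0 so +360° → 190.8692° ≈ 190.9°
Leg 4: φ1=-0.9710628, φ2=0.4962564, Δφ=1.4673192, Δλ=-2.4057269 rad; a=sin²(Δφ/2)+cosφ1·cosφ2·sin²(Δλ/2)=0.8804770326; c=2·atan2(√a, √(1-a))=2.435578671; dist=6371·c=15517.072 ≈ 15517.1 km; running total=35205.4 km
Leg 4 bearing: y=sinΔλ·cosφ2=-0.59025953, x=cosφ1·sinφ2-sinφ1·cosφ2·cosΔλ=-0.26933732; θ=atan2(y, x)=-114.5274° <0 so +360° → 245.4726° ≈ 245.5°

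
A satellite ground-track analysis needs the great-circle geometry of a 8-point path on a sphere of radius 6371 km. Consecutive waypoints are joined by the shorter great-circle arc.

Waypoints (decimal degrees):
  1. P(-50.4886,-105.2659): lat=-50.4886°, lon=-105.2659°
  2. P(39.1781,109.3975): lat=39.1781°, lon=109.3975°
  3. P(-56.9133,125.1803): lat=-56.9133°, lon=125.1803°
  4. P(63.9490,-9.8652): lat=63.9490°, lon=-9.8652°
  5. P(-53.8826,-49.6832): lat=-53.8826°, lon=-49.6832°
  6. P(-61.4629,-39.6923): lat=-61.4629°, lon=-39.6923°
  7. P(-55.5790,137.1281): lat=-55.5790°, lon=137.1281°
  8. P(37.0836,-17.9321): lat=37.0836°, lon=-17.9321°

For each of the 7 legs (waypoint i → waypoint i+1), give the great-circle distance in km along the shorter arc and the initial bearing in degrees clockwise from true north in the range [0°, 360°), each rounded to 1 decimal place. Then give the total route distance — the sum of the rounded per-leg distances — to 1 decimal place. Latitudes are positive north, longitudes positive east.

Leg 1: dist=17041.5 km, bearing=258.5°
Leg 2: dist=10787.2 km, bearing=171.4°
Leg 3: dist=17488.4 km, bearing=306.6°
Leg 4: dist=13543.2 km, bearing=206.4°
Leg 5: dist=1028.8 km, bearing=149.0°
Leg 6: dist=6997.6 km, bearing=178.0°
Leg 7: dist=17235.1 km, bearing=232.7°
Total: 84121.8 km

Leg 1: φ1=-0.8811923, φ2=0.6837868, Δφ=1.5649791, Δλ=3.7465831 rad; a=sin²(Δφ/2)+cosφ1·cosφ2·sin²(Δλ/2)=0.9465199046; c=2·atan2(√a, √(1-a))=2.674852324; dist=6371·c=17041.484 ≈ 17041.5 km; running total=17041.5 km
Leg 1 bearing: y=sinΔλ·cosφ2=-0.44089032, x=cosφ1·sinφ2-sinφ1·cosφ2·cosΔλ=-0.08997568; θ=atan2(y, x)=-101.5344° <0 so +360° → 258.4656° ≈ 258.5°
Leg 2: φ1=0.6837868, φ2=-0.9933245, Δφ=-1.6771113, Δλ=0.2754618 rad; a=sin²(Δφ/2)+cosφ1·cosφ2·sin²(Δλ/2)=0.5610344170; c=2·atan2(√a, √(1-a))=1.693170366; dist=6371·c=10787.188 ≈ 10787.2 km; running total=27828.7 km
Leg 2 bearing: y=sinΔλ·cosφ2=0.14848213, x=cosφ1·sinφ2-sinφ1·cosφ2·cosΔλ=-0.98135226; θ=atan2(y, x)=171.3962° ≈ 171.4°
Leg 3: φ1=-0.9933245, φ2=1.1161206, Δφ=2.1094451, Δλ=-2.3569886 rad; a=sin²(Δφ/2)+cosφ1·cosφ2·sin²(Δλ/2)=0.9611922008; c=2·atan2(√a, √(1-a))=2.745004851; dist=6371·c=17488.426 ≈ 17488.4 km; running total=45317.1 km
Leg 3 bearing: y=sinΔλ·cosφ2=-0.31029409, x=cosφ1·sinφ2-sinφ1·cosφ2·cosΔλ=0.23005346; θ=atan2(y, x)=-53.4466° <0 so +360° → 306.5534° ≈ 306.6°
Leg 4: φ1=1.1161206, φ2=-0.9404288, Δφ=-2.0565494, Δλ=-0.6949552 rad; a=sin²(Δφ/2)+cosφ1·cosφ2·sin²(Δλ/2)=0.7634549767; c=2·atan2(√a, √(1-a))=2.125757091; dist=6371·c=13543.198 ≈ 13543.2 km; running total=58860.3 km
Leg 4 bearing: y=sinΔλ·cosφ2=-0.37744960, x=cosφ1·sinφ2-sinφ1·cosφ2·cosΔλ=-0.76151014; θ=atan2(y, x)=-153.6343° <0 so +360° → 206.3657° ≈ 206.4°
Leg 5: φ1=-0.9404288, φ2=-1.0727300, Δφ=-0.1323012, Δλ=0.1743741 rad; a=sin²(Δφ/2)+cosφ1·cosφ2·sin²(Δλ/2)=0.0065046534; c=2·atan2(√a, √(1-a))=0.161478247; dist=6371·c=1028.778 ≈ 1028.8 km; running total=59889.1 km
Leg 5 bearing: y=sinΔλ·cosφ2=0.08288182, x=cosφ1·sinφ2-sinφ1·cosφ2·cosΔλ=-0.13776783; θ=atan2(y, x)=148.9687° ≈ 149.0°
Leg 6: φ1=-1.0727300, φ2=-0.9700365, Δφ=0.1026934, Δλ=3.0860982 rad; a=sin²(Δφ/2)+cosφ1·cosφ2·sin²(Δλ/2)=0.2724711607; c=2·atan2(√a, √(1-a))=1.098359340; dist=6371·c=6997.647 ≈ 6997.6 km; running total=66886.7 km
Leg 6 bearing: y=sinΔλ·cosφ2=0.03135324, x=cosφ1·sinφ2-sinφ1·cosφ2·cosΔλ=-0.88990982; θ=atan2(y, x)=177.9822° ≈ 178.0°
Leg 7: φ1=-0.9700365, φ2=0.6472309, Δφ=1.6172675, Δλ=-2.7063110 rad; a=sin²(Δφ/2)+cosφ1·cosφ2·sin²(Δλ/2)=0.9531494421; c=2·atan2(√a, √(1-a))=2.705239275; dist=6371·c=17235.079 ≈ 17235.1 km; running total=84121.8 km
Leg 7 bearing: y=sinΔλ·cosφ2=-0.33638664, x=cosφ1·sinφ2-sinφ1·cosφ2·cosΔλ=-0.25586395; θ=atan2(y, x)=-127.2575° <0 so +360° → 232.7425° ≈ 232.7°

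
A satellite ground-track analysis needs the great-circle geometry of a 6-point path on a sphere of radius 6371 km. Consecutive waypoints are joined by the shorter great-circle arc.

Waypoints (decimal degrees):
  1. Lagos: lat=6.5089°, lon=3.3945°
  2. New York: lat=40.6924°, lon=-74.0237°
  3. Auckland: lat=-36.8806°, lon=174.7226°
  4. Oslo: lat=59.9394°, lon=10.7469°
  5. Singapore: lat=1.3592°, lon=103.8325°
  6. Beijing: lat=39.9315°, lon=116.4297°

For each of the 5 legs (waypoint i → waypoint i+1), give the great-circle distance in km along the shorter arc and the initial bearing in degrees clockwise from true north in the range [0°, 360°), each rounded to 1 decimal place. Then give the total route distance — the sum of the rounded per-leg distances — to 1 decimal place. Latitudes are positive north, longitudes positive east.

Leg 1: dist=8476.5 km, bearing=310.4°
Leg 2: dist=14196.5 km, bearing=250.4°
Leg 3: dist=17208.6 km, bearing=341.1°
Leg 4: dist=10048.5 km, bearing=86.6°
Leg 5: dist=4474.3 km, bearing=15.0°
Total: 54404.4 km

Leg 1: φ1=0.1136017, φ2=0.7102164, Δφ=0.5966146, Δλ=-1.3512025 rad; a=sin²(Δφ/2)+cosφ1·cosφ2·sin²(Δλ/2)=0.3809950235; c=2·atan2(√a, √(1-a))=1.330479919; dist=6371·c=8476.488 ≈ 8476.5 km; running total=8476.5 km
Leg 1 bearing: y=sinΔλ·cosφ2=-0.74001292, x=cosφ1·sinφ2-sinφ1·cosφ2·cosΔλ=0.62907245; θ=atan2(y, x)=-49.6327° <0 so +360° → 310.3673° ≈ 310.4°
Leg 2: φ1=0.7102164, φ2=-0.6436879, Δφ=-1.3539043, Δλ=4.3414419 rad; a=sin²(Δφ/2)+cosφ1·cosφ2·sin²(Δλ/2)=0.8055741395; c=2·atan2(√a, √(1-a))=2.228306840; dist=6371·c=14196.543 ≈ 14196.5 km; running total=22673.0 km
Leg 2 bearing: y=sinΔλ·cosφ2=-0.74548310, x=cosφ1·sinφ2-sinφ1·cosφ2·cosΔλ=-0.26599384; θ=atan2(y, x)=-109.6368° <0 so +360° → 250.3632° ≈ 250.4°
Leg 3: φ1=-0.6436879, φ2=1.0461399, Δφ=1.6898278, Δλ=-2.8619159 rad; a=sin²(Δφ/2)+cosφ1·cosφ2·sin²(Δλ/2)=0.9522674904; c=2·atan2(√a, √(1-a))=2.701084211; dist=6371·c=17208.608 ≈ 17208.6 km; running total=39881.6 km
Leg 3 bearing: y=sinΔλ·cosφ2=-0.13827528, x=cosφ1·sinφ2-sinφ1·cosφ2·cosΔλ=0.40335644; θ=atan2(y, x)=-18.9223° <0 so +360° → 341.0777° ≈ 341.1°
Leg 4: φ1=1.0461399, φ2=0.0237225, Δφ=-1.0224174, Δλ=1.6246502 rad; a=sin²(Δφ/2)+cosφ1·cosφ2·sin²(Δλ/2)=0.5032129053; c=2·atan2(√a, √(1-a))=1.577222182; dist=6371·c=10048.483 ≈ 10048.5 km; running total=49930.1 km
Leg 4 bearing: y=sinΔλ·cosφ2=0.99826927, x=cosφ1·sinφ2-sinφ1·cosφ2·cosΔλ=0.05845655; θ=atan2(y, x)=86.6487° ≈ 86.6°
Leg 5: φ1=0.0237225, φ2=0.6969362, Δφ=0.6732136, Δλ=0.2198626 rad; a=sin²(Δφ/2)+cosφ1·cosφ2·sin²(Δλ/2)=0.1183159790; c=2·atan2(√a, √(1-a))=0.702285174; dist=6371·c=4474.259 ≈ 4474.3 km; running total=54404.4 km
Leg 5 bearing: y=sinΔλ·cosφ2=0.16723837, x=cosφ1·sinφ2-sinφ1·cosφ2·cosΔλ=0.62393955; θ=atan2(y, x)=15.0046° ≈ 15.0°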